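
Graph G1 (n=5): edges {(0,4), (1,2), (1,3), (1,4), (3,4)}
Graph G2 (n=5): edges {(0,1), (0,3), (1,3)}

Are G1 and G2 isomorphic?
No, not isomorphic

The graphs are NOT isomorphic.

Connected components of G1: 1 component(s) with vertex sets [[0, 1, 2, 3, 4]], sizes [5].
Connected components of G2: 3 component(s) with vertex sets [[2], [4], [0, 1, 3]], sizes [1, 1, 3].
The number of connected components (and the multiset of component sizes) is an isomorphism invariant — an isomorphism maps each component of G1 bijectively onto a component of G2. Since G1 has 1 component(s) and G2 has 3, they cannot be isomorphic.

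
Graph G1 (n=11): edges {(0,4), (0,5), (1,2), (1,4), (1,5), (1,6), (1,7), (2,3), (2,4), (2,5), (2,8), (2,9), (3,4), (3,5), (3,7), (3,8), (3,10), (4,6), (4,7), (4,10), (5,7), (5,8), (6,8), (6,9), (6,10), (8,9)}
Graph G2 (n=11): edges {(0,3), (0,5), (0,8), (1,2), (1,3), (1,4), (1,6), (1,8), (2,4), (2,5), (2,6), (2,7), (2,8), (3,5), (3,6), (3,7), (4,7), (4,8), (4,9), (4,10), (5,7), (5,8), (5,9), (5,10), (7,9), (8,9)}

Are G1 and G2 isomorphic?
Yes, isomorphic

The graphs are isomorphic.
One valid mapping φ: V(G1) → V(G2): 0→10, 1→7, 2→2, 3→8, 4→5, 5→4, 6→3, 7→9, 8→1, 9→6, 10→0

Verify φ preserves adjacency — for each edge of G1, its image is an edge of G2:
  (0,4) → (φ(0),φ(4)) = (5,10) ∈ E(G2) ✓
  (0,5) → (φ(0),φ(5)) = (4,10) ∈ E(G2) ✓
  (1,2) → (φ(1),φ(2)) = (2,7) ∈ E(G2) ✓
  (1,4) → (φ(1),φ(4)) = (5,7) ∈ E(G2) ✓
  (1,5) → (φ(1),φ(5)) = (4,7) ∈ E(G2) ✓
  (1,6) → (φ(1),φ(6)) = (3,7) ∈ E(G2) ✓
  (1,7) → (φ(1),φ(7)) = (7,9) ∈ E(G2) ✓
  (2,3) → (φ(2),φ(3)) = (2,8) ∈ E(G2) ✓
  (2,4) → (φ(2),φ(4)) = (2,5) ∈ E(G2) ✓
  (2,5) → (φ(2),φ(5)) = (2,4) ∈ E(G2) ✓
  (2,8) → (φ(2),φ(8)) = (1,2) ∈ E(G2) ✓
  (2,9) → (φ(2),φ(9)) = (2,6) ∈ E(G2) ✓
  (3,4) → (φ(3),φ(4)) = (5,8) ∈ E(G2) ✓
  (3,5) → (φ(3),φ(5)) = (4,8) ∈ E(G2) ✓
  (3,7) → (φ(3),φ(7)) = (8,9) ∈ E(G2) ✓
  (3,8) → (φ(3),φ(8)) = (1,8) ∈ E(G2) ✓
  (3,10) → (φ(3),φ(10)) = (0,8) ∈ E(G2) ✓
  (4,6) → (φ(4),φ(6)) = (3,5) ∈ E(G2) ✓
  (4,7) → (φ(4),φ(7)) = (5,9) ∈ E(G2) ✓
  (4,10) → (φ(4),φ(10)) = (0,5) ∈ E(G2) ✓
  (5,7) → (φ(5),φ(7)) = (4,9) ∈ E(G2) ✓
  (5,8) → (φ(5),φ(8)) = (1,4) ∈ E(G2) ✓
  (6,8) → (φ(6),φ(8)) = (1,3) ∈ E(G2) ✓
  (6,9) → (φ(6),φ(9)) = (3,6) ∈ E(G2) ✓
  (6,10) → (φ(6),φ(10)) = (0,3) ∈ E(G2) ✓
  (8,9) → (φ(8),φ(9)) = (1,6) ∈ E(G2) ✓
All 26 edges of G1 map to edges of G2, and |E(G1)| = |E(G2)| = 26, so φ is a bijection on edges as well as vertices. Hence G1 ≅ G2.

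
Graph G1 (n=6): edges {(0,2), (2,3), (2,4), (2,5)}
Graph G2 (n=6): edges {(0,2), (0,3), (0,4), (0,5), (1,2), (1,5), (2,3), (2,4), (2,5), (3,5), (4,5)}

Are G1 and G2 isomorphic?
No, not isomorphic

The graphs are NOT isomorphic.

Counting triangles (3-cliques): G1 has 0, G2 has 8.
Triangle count is an isomorphism invariant, so differing triangle counts rule out isomorphism.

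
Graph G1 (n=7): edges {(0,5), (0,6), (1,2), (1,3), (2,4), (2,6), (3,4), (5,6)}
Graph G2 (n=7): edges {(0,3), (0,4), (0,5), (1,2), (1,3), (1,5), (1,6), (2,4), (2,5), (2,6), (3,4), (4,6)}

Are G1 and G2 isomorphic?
No, not isomorphic

The graphs are NOT isomorphic.

Degrees in G1: deg(0)=2, deg(1)=2, deg(2)=3, deg(3)=2, deg(4)=2, deg(5)=2, deg(6)=3.
Sorted degree sequence of G1: [3, 3, 2, 2, 2, 2, 2].
Degrees in G2: deg(0)=3, deg(1)=4, deg(2)=4, deg(3)=3, deg(4)=4, deg(5)=3, deg(6)=3.
Sorted degree sequence of G2: [4, 4, 4, 3, 3, 3, 3].
The (sorted) degree sequence is an isomorphism invariant, so since G1 and G2 have different degree sequences they cannot be isomorphic.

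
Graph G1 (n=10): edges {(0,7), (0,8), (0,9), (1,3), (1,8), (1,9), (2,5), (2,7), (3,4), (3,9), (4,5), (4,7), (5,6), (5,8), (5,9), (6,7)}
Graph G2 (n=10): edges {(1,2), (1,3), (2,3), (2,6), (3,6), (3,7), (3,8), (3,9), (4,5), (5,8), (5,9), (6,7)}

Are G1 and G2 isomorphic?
No, not isomorphic

The graphs are NOT isomorphic.

Connected components of G1: 1 component(s) with vertex sets [[0, 1, 2, 3, 4, 5, 6, 7, 8, 9]], sizes [10].
Connected components of G2: 2 component(s) with vertex sets [[0], [1, 2, 3, 4, 5, 6, 7, 8, 9]], sizes [1, 9].
The number of connected components (and the multiset of component sizes) is an isomorphism invariant — an isomorphism maps each component of G1 bijectively onto a component of G2. Since G1 has 1 component(s) and G2 has 2, they cannot be isomorphic.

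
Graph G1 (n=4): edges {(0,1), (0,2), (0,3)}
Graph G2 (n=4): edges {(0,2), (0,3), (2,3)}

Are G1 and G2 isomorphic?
No, not isomorphic

The graphs are NOT isomorphic.

Counting triangles (3-cliques): G1 has 0, G2 has 1.
Triangle count is an isomorphism invariant, so differing triangle counts rule out isomorphism.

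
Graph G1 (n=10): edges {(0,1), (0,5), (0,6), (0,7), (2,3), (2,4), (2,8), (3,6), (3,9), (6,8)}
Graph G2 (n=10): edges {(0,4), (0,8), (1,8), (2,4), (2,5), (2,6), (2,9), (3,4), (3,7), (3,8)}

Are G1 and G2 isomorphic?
Yes, isomorphic

The graphs are isomorphic.
One valid mapping φ: V(G1) → V(G2): 0→2, 1→9, 2→8, 3→3, 4→1, 5→6, 6→4, 7→5, 8→0, 9→7

Verify φ preserves adjacency — for each edge of G1, its image is an edge of G2:
  (0,1) → (φ(0),φ(1)) = (2,9) ∈ E(G2) ✓
  (0,5) → (φ(0),φ(5)) = (2,6) ∈ E(G2) ✓
  (0,6) → (φ(0),φ(6)) = (2,4) ∈ E(G2) ✓
  (0,7) → (φ(0),φ(7)) = (2,5) ∈ E(G2) ✓
  (2,3) → (φ(2),φ(3)) = (3,8) ∈ E(G2) ✓
  (2,4) → (φ(2),φ(4)) = (1,8) ∈ E(G2) ✓
  (2,8) → (φ(2),φ(8)) = (0,8) ∈ E(G2) ✓
  (3,6) → (φ(3),φ(6)) = (3,4) ∈ E(G2) ✓
  (3,9) → (φ(3),φ(9)) = (3,7) ∈ E(G2) ✓
  (6,8) → (φ(6),φ(8)) = (0,4) ∈ E(G2) ✓
All 10 edges of G1 map to edges of G2, and |E(G1)| = |E(G2)| = 10, so φ is a bijection on edges as well as vertices. Hence G1 ≅ G2.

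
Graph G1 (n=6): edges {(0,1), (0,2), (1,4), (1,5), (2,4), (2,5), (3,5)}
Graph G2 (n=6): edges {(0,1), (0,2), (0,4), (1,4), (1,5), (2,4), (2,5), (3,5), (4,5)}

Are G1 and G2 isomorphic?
No, not isomorphic

The graphs are NOT isomorphic.

Counting edges: G1 has 7 edge(s); G2 has 9 edge(s).
Edge count is an isomorphism invariant (a bijection on vertices induces a bijection on edges), so differing edge counts rule out isomorphism.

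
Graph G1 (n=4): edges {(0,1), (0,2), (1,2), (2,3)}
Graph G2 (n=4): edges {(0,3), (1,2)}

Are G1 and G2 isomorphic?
No, not isomorphic

The graphs are NOT isomorphic.

Degrees in G1: deg(0)=2, deg(1)=2, deg(2)=3, deg(3)=1.
Sorted degree sequence of G1: [3, 2, 2, 1].
Degrees in G2: deg(0)=1, deg(1)=1, deg(2)=1, deg(3)=1.
Sorted degree sequence of G2: [1, 1, 1, 1].
The (sorted) degree sequence is an isomorphism invariant, so since G1 and G2 have different degree sequences they cannot be isomorphic.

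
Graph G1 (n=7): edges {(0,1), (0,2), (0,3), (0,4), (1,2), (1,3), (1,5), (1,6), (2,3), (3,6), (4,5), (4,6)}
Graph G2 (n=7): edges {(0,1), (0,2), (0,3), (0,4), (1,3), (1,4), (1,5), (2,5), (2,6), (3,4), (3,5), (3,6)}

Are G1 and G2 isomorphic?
Yes, isomorphic

The graphs are isomorphic.
One valid mapping φ: V(G1) → V(G2): 0→0, 1→3, 2→4, 3→1, 4→2, 5→6, 6→5

Verify φ preserves adjacency — for each edge of G1, its image is an edge of G2:
  (0,1) → (φ(0),φ(1)) = (0,3) ∈ E(G2) ✓
  (0,2) → (φ(0),φ(2)) = (0,4) ∈ E(G2) ✓
  (0,3) → (φ(0),φ(3)) = (0,1) ∈ E(G2) ✓
  (0,4) → (φ(0),φ(4)) = (0,2) ∈ E(G2) ✓
  (1,2) → (φ(1),φ(2)) = (3,4) ∈ E(G2) ✓
  (1,3) → (φ(1),φ(3)) = (1,3) ∈ E(G2) ✓
  (1,5) → (φ(1),φ(5)) = (3,6) ∈ E(G2) ✓
  (1,6) → (φ(1),φ(6)) = (3,5) ∈ E(G2) ✓
  (2,3) → (φ(2),φ(3)) = (1,4) ∈ E(G2) ✓
  (3,6) → (φ(3),φ(6)) = (1,5) ∈ E(G2) ✓
  (4,5) → (φ(4),φ(5)) = (2,6) ∈ E(G2) ✓
  (4,6) → (φ(4),φ(6)) = (2,5) ∈ E(G2) ✓
All 12 edges of G1 map to edges of G2, and |E(G1)| = |E(G2)| = 12, so φ is a bijection on edges as well as vertices. Hence G1 ≅ G2.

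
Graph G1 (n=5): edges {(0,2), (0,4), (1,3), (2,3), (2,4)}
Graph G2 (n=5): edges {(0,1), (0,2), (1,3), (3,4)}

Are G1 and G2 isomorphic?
No, not isomorphic

The graphs are NOT isomorphic.

Counting triangles (3-cliques): G1 has 1, G2 has 0.
Triangle count is an isomorphism invariant, so differing triangle counts rule out isomorphism.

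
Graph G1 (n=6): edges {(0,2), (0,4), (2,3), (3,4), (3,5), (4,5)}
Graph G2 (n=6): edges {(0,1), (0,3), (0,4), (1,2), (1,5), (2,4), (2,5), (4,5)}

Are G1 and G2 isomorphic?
No, not isomorphic

The graphs are NOT isomorphic.

Degrees in G1: deg(0)=2, deg(1)=0, deg(2)=2, deg(3)=3, deg(4)=3, deg(5)=2.
Sorted degree sequence of G1: [3, 3, 2, 2, 2, 0].
Degrees in G2: deg(0)=3, deg(1)=3, deg(2)=3, deg(3)=1, deg(4)=3, deg(5)=3.
Sorted degree sequence of G2: [3, 3, 3, 3, 3, 1].
The (sorted) degree sequence is an isomorphism invariant, so since G1 and G2 have different degree sequences they cannot be isomorphic.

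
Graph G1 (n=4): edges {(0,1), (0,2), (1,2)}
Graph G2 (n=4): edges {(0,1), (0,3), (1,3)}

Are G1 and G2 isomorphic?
Yes, isomorphic

The graphs are isomorphic.
One valid mapping φ: V(G1) → V(G2): 0→3, 1→0, 2→1, 3→2

Verify φ preserves adjacency — for each edge of G1, its image is an edge of G2:
  (0,1) → (φ(0),φ(1)) = (0,3) ∈ E(G2) ✓
  (0,2) → (φ(0),φ(2)) = (1,3) ∈ E(G2) ✓
  (1,2) → (φ(1),φ(2)) = (0,1) ∈ E(G2) ✓
All 3 edges of G1 map to edges of G2, and |E(G1)| = |E(G2)| = 3, so φ is a bijection on edges as well as vertices. Hence G1 ≅ G2.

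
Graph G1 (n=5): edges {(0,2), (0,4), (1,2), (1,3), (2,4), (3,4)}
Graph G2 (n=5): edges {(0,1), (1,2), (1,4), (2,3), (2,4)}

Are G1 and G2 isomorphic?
No, not isomorphic

The graphs are NOT isomorphic.

Degrees in G1: deg(0)=2, deg(1)=2, deg(2)=3, deg(3)=2, deg(4)=3.
Sorted degree sequence of G1: [3, 3, 2, 2, 2].
Degrees in G2: deg(0)=1, deg(1)=3, deg(2)=3, deg(3)=1, deg(4)=2.
Sorted degree sequence of G2: [3, 3, 2, 1, 1].
The (sorted) degree sequence is an isomorphism invariant, so since G1 and G2 have different degree sequences they cannot be isomorphic.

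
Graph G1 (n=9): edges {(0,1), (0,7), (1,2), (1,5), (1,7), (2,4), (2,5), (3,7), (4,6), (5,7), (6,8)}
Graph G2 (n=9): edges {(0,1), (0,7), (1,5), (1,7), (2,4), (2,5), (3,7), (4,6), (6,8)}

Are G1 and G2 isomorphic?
No, not isomorphic

The graphs are NOT isomorphic.

Counting edges: G1 has 11 edge(s); G2 has 9 edge(s).
Edge count is an isomorphism invariant (a bijection on vertices induces a bijection on edges), so differing edge counts rule out isomorphism.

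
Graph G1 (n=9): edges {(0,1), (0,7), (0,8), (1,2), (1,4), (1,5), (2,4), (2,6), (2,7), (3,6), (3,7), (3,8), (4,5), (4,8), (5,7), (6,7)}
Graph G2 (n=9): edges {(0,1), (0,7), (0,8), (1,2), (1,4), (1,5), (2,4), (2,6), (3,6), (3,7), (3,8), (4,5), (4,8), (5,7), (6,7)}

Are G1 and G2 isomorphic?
No, not isomorphic

The graphs are NOT isomorphic.

Counting edges: G1 has 16 edge(s); G2 has 15 edge(s).
Edge count is an isomorphism invariant (a bijection on vertices induces a bijection on edges), so differing edge counts rule out isomorphism.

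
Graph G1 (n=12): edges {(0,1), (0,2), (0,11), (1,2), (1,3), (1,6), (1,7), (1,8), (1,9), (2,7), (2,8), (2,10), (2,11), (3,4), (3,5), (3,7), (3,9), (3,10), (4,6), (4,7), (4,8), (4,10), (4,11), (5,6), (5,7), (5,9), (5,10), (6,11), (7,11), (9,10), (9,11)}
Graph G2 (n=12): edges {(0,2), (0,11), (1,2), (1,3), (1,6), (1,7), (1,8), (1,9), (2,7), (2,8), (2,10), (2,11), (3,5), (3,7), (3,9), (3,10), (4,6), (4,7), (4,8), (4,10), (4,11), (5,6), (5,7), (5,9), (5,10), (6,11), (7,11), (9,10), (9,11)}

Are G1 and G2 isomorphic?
No, not isomorphic

The graphs are NOT isomorphic.

Counting edges: G1 has 31 edge(s); G2 has 29 edge(s).
Edge count is an isomorphism invariant (a bijection on vertices induces a bijection on edges), so differing edge counts rule out isomorphism.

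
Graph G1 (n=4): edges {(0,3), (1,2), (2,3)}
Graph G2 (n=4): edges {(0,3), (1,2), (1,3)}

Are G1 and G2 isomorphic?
Yes, isomorphic

The graphs are isomorphic.
One valid mapping φ: V(G1) → V(G2): 0→2, 1→0, 2→3, 3→1

Verify φ preserves adjacency — for each edge of G1, its image is an edge of G2:
  (0,3) → (φ(0),φ(3)) = (1,2) ∈ E(G2) ✓
  (1,2) → (φ(1),φ(2)) = (0,3) ∈ E(G2) ✓
  (2,3) → (φ(2),φ(3)) = (1,3) ∈ E(G2) ✓
All 3 edges of G1 map to edges of G2, and |E(G1)| = |E(G2)| = 3, so φ is a bijection on edges as well as vertices. Hence G1 ≅ G2.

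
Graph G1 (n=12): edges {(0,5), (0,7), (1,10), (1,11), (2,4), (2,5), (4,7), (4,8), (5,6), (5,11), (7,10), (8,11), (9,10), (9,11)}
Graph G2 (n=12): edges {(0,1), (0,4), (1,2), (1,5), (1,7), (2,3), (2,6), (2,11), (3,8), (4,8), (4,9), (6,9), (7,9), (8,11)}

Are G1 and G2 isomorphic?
Yes, isomorphic

The graphs are isomorphic.
One valid mapping φ: V(G1) → V(G2): 0→0, 1→3, 2→7, 3→10, 4→9, 5→1, 6→5, 7→4, 8→6, 9→11, 10→8, 11→2

Verify φ preserves adjacency — for each edge of G1, its image is an edge of G2:
  (0,5) → (φ(0),φ(5)) = (0,1) ∈ E(G2) ✓
  (0,7) → (φ(0),φ(7)) = (0,4) ∈ E(G2) ✓
  (1,10) → (φ(1),φ(10)) = (3,8) ∈ E(G2) ✓
  (1,11) → (φ(1),φ(11)) = (2,3) ∈ E(G2) ✓
  (2,4) → (φ(2),φ(4)) = (7,9) ∈ E(G2) ✓
  (2,5) → (φ(2),φ(5)) = (1,7) ∈ E(G2) ✓
  (4,7) → (φ(4),φ(7)) = (4,9) ∈ E(G2) ✓
  (4,8) → (φ(4),φ(8)) = (6,9) ∈ E(G2) ✓
  (5,6) → (φ(5),φ(6)) = (1,5) ∈ E(G2) ✓
  (5,11) → (φ(5),φ(11)) = (1,2) ∈ E(G2) ✓
  (7,10) → (φ(7),φ(10)) = (4,8) ∈ E(G2) ✓
  (8,11) → (φ(8),φ(11)) = (2,6) ∈ E(G2) ✓
  (9,10) → (φ(9),φ(10)) = (8,11) ∈ E(G2) ✓
  (9,11) → (φ(9),φ(11)) = (2,11) ∈ E(G2) ✓
All 14 edges of G1 map to edges of G2, and |E(G1)| = |E(G2)| = 14, so φ is a bijection on edges as well as vertices. Hence G1 ≅ G2.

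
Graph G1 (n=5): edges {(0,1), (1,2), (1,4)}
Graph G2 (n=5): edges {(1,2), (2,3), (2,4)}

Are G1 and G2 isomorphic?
Yes, isomorphic

The graphs are isomorphic.
One valid mapping φ: V(G1) → V(G2): 0→4, 1→2, 2→3, 3→0, 4→1

Verify φ preserves adjacency — for each edge of G1, its image is an edge of G2:
  (0,1) → (φ(0),φ(1)) = (2,4) ∈ E(G2) ✓
  (1,2) → (φ(1),φ(2)) = (2,3) ∈ E(G2) ✓
  (1,4) → (φ(1),φ(4)) = (1,2) ∈ E(G2) ✓
All 3 edges of G1 map to edges of G2, and |E(G1)| = |E(G2)| = 3, so φ is a bijection on edges as well as vertices. Hence G1 ≅ G2.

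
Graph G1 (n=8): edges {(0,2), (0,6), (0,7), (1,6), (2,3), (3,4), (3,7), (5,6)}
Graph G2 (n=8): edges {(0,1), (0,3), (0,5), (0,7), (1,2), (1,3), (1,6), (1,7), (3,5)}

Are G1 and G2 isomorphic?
No, not isomorphic

The graphs are NOT isomorphic.

Connected components of G1: 1 component(s) with vertex sets [[0, 1, 2, 3, 4, 5, 6, 7]], sizes [8].
Connected components of G2: 2 component(s) with vertex sets [[4], [0, 1, 2, 3, 5, 6, 7]], sizes [1, 7].
The number of connected components (and the multiset of component sizes) is an isomorphism invariant — an isomorphism maps each component of G1 bijectively onto a component of G2. Since G1 has 1 component(s) and G2 has 2, they cannot be isomorphic.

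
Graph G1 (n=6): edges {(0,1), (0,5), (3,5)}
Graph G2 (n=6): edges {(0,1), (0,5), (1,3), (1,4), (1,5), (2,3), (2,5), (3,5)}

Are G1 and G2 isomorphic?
No, not isomorphic

The graphs are NOT isomorphic.

Counting triangles (3-cliques): G1 has 0, G2 has 3.
Triangle count is an isomorphism invariant, so differing triangle counts rule out isomorphism.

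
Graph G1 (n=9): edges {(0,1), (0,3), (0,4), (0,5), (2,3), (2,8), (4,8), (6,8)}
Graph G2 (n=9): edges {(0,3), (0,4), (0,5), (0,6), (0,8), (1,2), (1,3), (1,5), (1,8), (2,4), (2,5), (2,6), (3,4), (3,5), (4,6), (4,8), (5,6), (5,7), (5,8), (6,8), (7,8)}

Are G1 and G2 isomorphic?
No, not isomorphic

The graphs are NOT isomorphic.

Degrees in G1: deg(0)=4, deg(1)=1, deg(2)=2, deg(3)=2, deg(4)=2, deg(5)=1, deg(6)=1, deg(7)=0, deg(8)=3.
Sorted degree sequence of G1: [4, 3, 2, 2, 2, 1, 1, 1, 0].
Degrees in G2: deg(0)=5, deg(1)=4, deg(2)=4, deg(3)=4, deg(4)=5, deg(5)=7, deg(6)=5, deg(7)=2, deg(8)=6.
Sorted degree sequence of G2: [7, 6, 5, 5, 5, 4, 4, 4, 2].
The (sorted) degree sequence is an isomorphism invariant, so since G1 and G2 have different degree sequences they cannot be isomorphic.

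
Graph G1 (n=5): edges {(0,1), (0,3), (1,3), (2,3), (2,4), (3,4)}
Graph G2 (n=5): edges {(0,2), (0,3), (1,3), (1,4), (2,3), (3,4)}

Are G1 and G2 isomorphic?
Yes, isomorphic

The graphs are isomorphic.
One valid mapping φ: V(G1) → V(G2): 0→0, 1→2, 2→1, 3→3, 4→4

Verify φ preserves adjacency — for each edge of G1, its image is an edge of G2:
  (0,1) → (φ(0),φ(1)) = (0,2) ∈ E(G2) ✓
  (0,3) → (φ(0),φ(3)) = (0,3) ∈ E(G2) ✓
  (1,3) → (φ(1),φ(3)) = (2,3) ∈ E(G2) ✓
  (2,3) → (φ(2),φ(3)) = (1,3) ∈ E(G2) ✓
  (2,4) → (φ(2),φ(4)) = (1,4) ∈ E(G2) ✓
  (3,4) → (φ(3),φ(4)) = (3,4) ∈ E(G2) ✓
All 6 edges of G1 map to edges of G2, and |E(G1)| = |E(G2)| = 6, so φ is a bijection on edges as well as vertices. Hence G1 ≅ G2.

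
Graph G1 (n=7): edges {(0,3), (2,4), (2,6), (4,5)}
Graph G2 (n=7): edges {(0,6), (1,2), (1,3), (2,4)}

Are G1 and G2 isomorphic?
Yes, isomorphic

The graphs are isomorphic.
One valid mapping φ: V(G1) → V(G2): 0→6, 1→5, 2→1, 3→0, 4→2, 5→4, 6→3

Verify φ preserves adjacency — for each edge of G1, its image is an edge of G2:
  (0,3) → (φ(0),φ(3)) = (0,6) ∈ E(G2) ✓
  (2,4) → (φ(2),φ(4)) = (1,2) ∈ E(G2) ✓
  (2,6) → (φ(2),φ(6)) = (1,3) ∈ E(G2) ✓
  (4,5) → (φ(4),φ(5)) = (2,4) ∈ E(G2) ✓
All 4 edges of G1 map to edges of G2, and |E(G1)| = |E(G2)| = 4, so φ is a bijection on edges as well as vertices. Hence G1 ≅ G2.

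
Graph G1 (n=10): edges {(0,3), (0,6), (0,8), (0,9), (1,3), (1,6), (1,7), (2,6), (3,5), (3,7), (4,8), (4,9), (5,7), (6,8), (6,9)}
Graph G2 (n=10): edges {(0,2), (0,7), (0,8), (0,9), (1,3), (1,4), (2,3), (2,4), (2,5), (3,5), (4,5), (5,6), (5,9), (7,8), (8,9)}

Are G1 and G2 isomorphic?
Yes, isomorphic

The graphs are isomorphic.
One valid mapping φ: V(G1) → V(G2): 0→2, 1→9, 2→6, 3→0, 4→1, 5→7, 6→5, 7→8, 8→4, 9→3

Verify φ preserves adjacency — for each edge of G1, its image is an edge of G2:
  (0,3) → (φ(0),φ(3)) = (0,2) ∈ E(G2) ✓
  (0,6) → (φ(0),φ(6)) = (2,5) ∈ E(G2) ✓
  (0,8) → (φ(0),φ(8)) = (2,4) ∈ E(G2) ✓
  (0,9) → (φ(0),φ(9)) = (2,3) ∈ E(G2) ✓
  (1,3) → (φ(1),φ(3)) = (0,9) ∈ E(G2) ✓
  (1,6) → (φ(1),φ(6)) = (5,9) ∈ E(G2) ✓
  (1,7) → (φ(1),φ(7)) = (8,9) ∈ E(G2) ✓
  (2,6) → (φ(2),φ(6)) = (5,6) ∈ E(G2) ✓
  (3,5) → (φ(3),φ(5)) = (0,7) ∈ E(G2) ✓
  (3,7) → (φ(3),φ(7)) = (0,8) ∈ E(G2) ✓
  (4,8) → (φ(4),φ(8)) = (1,4) ∈ E(G2) ✓
  (4,9) → (φ(4),φ(9)) = (1,3) ∈ E(G2) ✓
  (5,7) → (φ(5),φ(7)) = (7,8) ∈ E(G2) ✓
  (6,8) → (φ(6),φ(8)) = (4,5) ∈ E(G2) ✓
  (6,9) → (φ(6),φ(9)) = (3,5) ∈ E(G2) ✓
All 15 edges of G1 map to edges of G2, and |E(G1)| = |E(G2)| = 15, so φ is a bijection on edges as well as vertices. Hence G1 ≅ G2.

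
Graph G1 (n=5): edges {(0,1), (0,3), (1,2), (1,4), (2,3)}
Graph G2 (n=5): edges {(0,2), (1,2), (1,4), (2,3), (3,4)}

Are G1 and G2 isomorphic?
Yes, isomorphic

The graphs are isomorphic.
One valid mapping φ: V(G1) → V(G2): 0→3, 1→2, 2→1, 3→4, 4→0

Verify φ preserves adjacency — for each edge of G1, its image is an edge of G2:
  (0,1) → (φ(0),φ(1)) = (2,3) ∈ E(G2) ✓
  (0,3) → (φ(0),φ(3)) = (3,4) ∈ E(G2) ✓
  (1,2) → (φ(1),φ(2)) = (1,2) ∈ E(G2) ✓
  (1,4) → (φ(1),φ(4)) = (0,2) ∈ E(G2) ✓
  (2,3) → (φ(2),φ(3)) = (1,4) ∈ E(G2) ✓
All 5 edges of G1 map to edges of G2, and |E(G1)| = |E(G2)| = 5, so φ is a bijection on edges as well as vertices. Hence G1 ≅ G2.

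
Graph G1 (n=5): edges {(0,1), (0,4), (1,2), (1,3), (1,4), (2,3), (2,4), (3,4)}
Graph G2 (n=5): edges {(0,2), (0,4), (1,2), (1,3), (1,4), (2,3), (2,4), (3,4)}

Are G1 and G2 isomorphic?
Yes, isomorphic

The graphs are isomorphic.
One valid mapping φ: V(G1) → V(G2): 0→0, 1→4, 2→1, 3→3, 4→2

Verify φ preserves adjacency — for each edge of G1, its image is an edge of G2:
  (0,1) → (φ(0),φ(1)) = (0,4) ∈ E(G2) ✓
  (0,4) → (φ(0),φ(4)) = (0,2) ∈ E(G2) ✓
  (1,2) → (φ(1),φ(2)) = (1,4) ∈ E(G2) ✓
  (1,3) → (φ(1),φ(3)) = (3,4) ∈ E(G2) ✓
  (1,4) → (φ(1),φ(4)) = (2,4) ∈ E(G2) ✓
  (2,3) → (φ(2),φ(3)) = (1,3) ∈ E(G2) ✓
  (2,4) → (φ(2),φ(4)) = (1,2) ∈ E(G2) ✓
  (3,4) → (φ(3),φ(4)) = (2,3) ∈ E(G2) ✓
All 8 edges of G1 map to edges of G2, and |E(G1)| = |E(G2)| = 8, so φ is a bijection on edges as well as vertices. Hence G1 ≅ G2.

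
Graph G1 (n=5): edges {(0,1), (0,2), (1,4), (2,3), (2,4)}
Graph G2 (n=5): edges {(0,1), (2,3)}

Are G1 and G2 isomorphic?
No, not isomorphic

The graphs are NOT isomorphic.

Connected components of G1: 1 component(s) with vertex sets [[0, 1, 2, 3, 4]], sizes [5].
Connected components of G2: 3 component(s) with vertex sets [[4], [0, 1], [2, 3]], sizes [1, 2, 2].
The number of connected components (and the multiset of component sizes) is an isomorphism invariant — an isomorphism maps each component of G1 bijectively onto a component of G2. Since G1 has 1 component(s) and G2 has 3, they cannot be isomorphic.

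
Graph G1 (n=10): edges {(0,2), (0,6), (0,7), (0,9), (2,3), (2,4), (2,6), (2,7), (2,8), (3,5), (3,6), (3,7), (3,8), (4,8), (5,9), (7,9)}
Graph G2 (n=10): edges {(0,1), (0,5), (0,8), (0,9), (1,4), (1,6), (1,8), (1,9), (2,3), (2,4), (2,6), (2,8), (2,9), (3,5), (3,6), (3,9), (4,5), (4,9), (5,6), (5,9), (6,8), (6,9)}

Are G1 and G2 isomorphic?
No, not isomorphic

The graphs are NOT isomorphic.

Degrees in G1: deg(0)=4, deg(1)=0, deg(2)=6, deg(3)=5, deg(4)=2, deg(5)=2, deg(6)=3, deg(7)=4, deg(8)=3, deg(9)=3.
Sorted degree sequence of G1: [6, 5, 4, 4, 3, 3, 3, 2, 2, 0].
Degrees in G2: deg(0)=4, deg(1)=5, deg(2)=5, deg(3)=4, deg(4)=4, deg(5)=5, deg(6)=6, deg(7)=0, deg(8)=4, deg(9)=7.
Sorted degree sequence of G2: [7, 6, 5, 5, 5, 4, 4, 4, 4, 0].
The (sorted) degree sequence is an isomorphism invariant, so since G1 and G2 have different degree sequences they cannot be isomorphic.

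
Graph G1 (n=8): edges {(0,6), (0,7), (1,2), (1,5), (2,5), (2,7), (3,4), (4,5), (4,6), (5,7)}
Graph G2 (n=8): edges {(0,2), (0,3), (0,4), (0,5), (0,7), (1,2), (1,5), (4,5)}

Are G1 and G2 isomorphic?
No, not isomorphic

The graphs are NOT isomorphic.

Counting triangles (3-cliques): G1 has 2, G2 has 1.
Triangle count is an isomorphism invariant, so differing triangle counts rule out isomorphism.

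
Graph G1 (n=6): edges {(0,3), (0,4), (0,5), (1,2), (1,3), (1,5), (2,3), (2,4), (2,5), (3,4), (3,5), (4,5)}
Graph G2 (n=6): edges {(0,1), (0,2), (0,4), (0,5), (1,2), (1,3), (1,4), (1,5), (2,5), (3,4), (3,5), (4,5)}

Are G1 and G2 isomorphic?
Yes, isomorphic

The graphs are isomorphic.
One valid mapping φ: V(G1) → V(G2): 0→2, 1→3, 2→4, 3→1, 4→0, 5→5

Verify φ preserves adjacency — for each edge of G1, its image is an edge of G2:
  (0,3) → (φ(0),φ(3)) = (1,2) ∈ E(G2) ✓
  (0,4) → (φ(0),φ(4)) = (0,2) ∈ E(G2) ✓
  (0,5) → (φ(0),φ(5)) = (2,5) ∈ E(G2) ✓
  (1,2) → (φ(1),φ(2)) = (3,4) ∈ E(G2) ✓
  (1,3) → (φ(1),φ(3)) = (1,3) ∈ E(G2) ✓
  (1,5) → (φ(1),φ(5)) = (3,5) ∈ E(G2) ✓
  (2,3) → (φ(2),φ(3)) = (1,4) ∈ E(G2) ✓
  (2,4) → (φ(2),φ(4)) = (0,4) ∈ E(G2) ✓
  (2,5) → (φ(2),φ(5)) = (4,5) ∈ E(G2) ✓
  (3,4) → (φ(3),φ(4)) = (0,1) ∈ E(G2) ✓
  (3,5) → (φ(3),φ(5)) = (1,5) ∈ E(G2) ✓
  (4,5) → (φ(4),φ(5)) = (0,5) ∈ E(G2) ✓
All 12 edges of G1 map to edges of G2, and |E(G1)| = |E(G2)| = 12, so φ is a bijection on edges as well as vertices. Hence G1 ≅ G2.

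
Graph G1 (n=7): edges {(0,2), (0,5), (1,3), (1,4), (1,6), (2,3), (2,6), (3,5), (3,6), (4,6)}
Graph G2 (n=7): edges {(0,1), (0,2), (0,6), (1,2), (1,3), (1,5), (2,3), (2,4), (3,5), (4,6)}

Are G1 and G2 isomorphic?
Yes, isomorphic

The graphs are isomorphic.
One valid mapping φ: V(G1) → V(G2): 0→6, 1→3, 2→0, 3→2, 4→5, 5→4, 6→1

Verify φ preserves adjacency — for each edge of G1, its image is an edge of G2:
  (0,2) → (φ(0),φ(2)) = (0,6) ∈ E(G2) ✓
  (0,5) → (φ(0),φ(5)) = (4,6) ∈ E(G2) ✓
  (1,3) → (φ(1),φ(3)) = (2,3) ∈ E(G2) ✓
  (1,4) → (φ(1),φ(4)) = (3,5) ∈ E(G2) ✓
  (1,6) → (φ(1),φ(6)) = (1,3) ∈ E(G2) ✓
  (2,3) → (φ(2),φ(3)) = (0,2) ∈ E(G2) ✓
  (2,6) → (φ(2),φ(6)) = (0,1) ∈ E(G2) ✓
  (3,5) → (φ(3),φ(5)) = (2,4) ∈ E(G2) ✓
  (3,6) → (φ(3),φ(6)) = (1,2) ∈ E(G2) ✓
  (4,6) → (φ(4),φ(6)) = (1,5) ∈ E(G2) ✓
All 10 edges of G1 map to edges of G2, and |E(G1)| = |E(G2)| = 10, so φ is a bijection on edges as well as vertices. Hence G1 ≅ G2.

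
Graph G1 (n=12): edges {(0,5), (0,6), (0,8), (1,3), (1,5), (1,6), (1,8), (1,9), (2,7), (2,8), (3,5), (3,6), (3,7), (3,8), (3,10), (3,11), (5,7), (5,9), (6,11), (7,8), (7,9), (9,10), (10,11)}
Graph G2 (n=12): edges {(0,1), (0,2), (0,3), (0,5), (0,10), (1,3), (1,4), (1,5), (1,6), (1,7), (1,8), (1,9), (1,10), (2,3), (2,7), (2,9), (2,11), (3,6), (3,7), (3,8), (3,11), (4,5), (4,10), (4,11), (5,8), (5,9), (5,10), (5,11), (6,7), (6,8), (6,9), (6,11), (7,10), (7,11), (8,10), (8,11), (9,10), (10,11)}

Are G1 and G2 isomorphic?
No, not isomorphic

The graphs are NOT isomorphic.

Degrees in G1: deg(0)=3, deg(1)=5, deg(2)=2, deg(3)=7, deg(4)=0, deg(5)=5, deg(6)=4, deg(7)=5, deg(8)=5, deg(9)=4, deg(10)=3, deg(11)=3.
Sorted degree sequence of G1: [7, 5, 5, 5, 5, 4, 4, 3, 3, 3, 2, 0].
Degrees in G2: deg(0)=5, deg(1)=9, deg(2)=5, deg(3)=7, deg(4)=4, deg(5)=7, deg(6)=6, deg(7)=6, deg(8)=6, deg(9)=5, deg(10)=8, deg(11)=8.
Sorted degree sequence of G2: [9, 8, 8, 7, 7, 6, 6, 6, 5, 5, 5, 4].
The (sorted) degree sequence is an isomorphism invariant, so since G1 and G2 have different degree sequences they cannot be isomorphic.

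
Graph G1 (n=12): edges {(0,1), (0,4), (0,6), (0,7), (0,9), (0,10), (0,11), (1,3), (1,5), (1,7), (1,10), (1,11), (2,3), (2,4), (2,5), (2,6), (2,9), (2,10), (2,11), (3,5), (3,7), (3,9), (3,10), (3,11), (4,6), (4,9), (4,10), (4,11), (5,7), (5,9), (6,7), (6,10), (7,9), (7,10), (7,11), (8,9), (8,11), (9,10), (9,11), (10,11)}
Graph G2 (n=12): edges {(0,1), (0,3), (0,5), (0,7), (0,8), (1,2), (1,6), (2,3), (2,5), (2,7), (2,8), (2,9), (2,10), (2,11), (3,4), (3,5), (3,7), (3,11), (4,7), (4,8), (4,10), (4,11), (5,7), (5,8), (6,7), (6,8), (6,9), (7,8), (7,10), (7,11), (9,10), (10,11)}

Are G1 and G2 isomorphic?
No, not isomorphic

The graphs are NOT isomorphic.

Counting triangles (3-cliques): G1 has 55, G2 has 26.
Triangle count is an isomorphism invariant, so differing triangle counts rule out isomorphism.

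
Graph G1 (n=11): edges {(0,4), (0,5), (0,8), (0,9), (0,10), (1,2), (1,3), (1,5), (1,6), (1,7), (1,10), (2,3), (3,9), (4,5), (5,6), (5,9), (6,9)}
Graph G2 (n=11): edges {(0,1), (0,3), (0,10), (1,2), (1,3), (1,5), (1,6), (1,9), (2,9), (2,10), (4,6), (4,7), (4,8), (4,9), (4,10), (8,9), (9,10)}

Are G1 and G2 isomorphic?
Yes, isomorphic

The graphs are isomorphic.
One valid mapping φ: V(G1) → V(G2): 0→4, 1→1, 2→3, 3→0, 4→8, 5→9, 6→2, 7→5, 8→7, 9→10, 10→6

Verify φ preserves adjacency — for each edge of G1, its image is an edge of G2:
  (0,4) → (φ(0),φ(4)) = (4,8) ∈ E(G2) ✓
  (0,5) → (φ(0),φ(5)) = (4,9) ∈ E(G2) ✓
  (0,8) → (φ(0),φ(8)) = (4,7) ∈ E(G2) ✓
  (0,9) → (φ(0),φ(9)) = (4,10) ∈ E(G2) ✓
  (0,10) → (φ(0),φ(10)) = (4,6) ∈ E(G2) ✓
  (1,2) → (φ(1),φ(2)) = (1,3) ∈ E(G2) ✓
  (1,3) → (φ(1),φ(3)) = (0,1) ∈ E(G2) ✓
  (1,5) → (φ(1),φ(5)) = (1,9) ∈ E(G2) ✓
  (1,6) → (φ(1),φ(6)) = (1,2) ∈ E(G2) ✓
  (1,7) → (φ(1),φ(7)) = (1,5) ∈ E(G2) ✓
  (1,10) → (φ(1),φ(10)) = (1,6) ∈ E(G2) ✓
  (2,3) → (φ(2),φ(3)) = (0,3) ∈ E(G2) ✓
  (3,9) → (φ(3),φ(9)) = (0,10) ∈ E(G2) ✓
  (4,5) → (φ(4),φ(5)) = (8,9) ∈ E(G2) ✓
  (5,6) → (φ(5),φ(6)) = (2,9) ∈ E(G2) ✓
  (5,9) → (φ(5),φ(9)) = (9,10) ∈ E(G2) ✓
  (6,9) → (φ(6),φ(9)) = (2,10) ∈ E(G2) ✓
All 17 edges of G1 map to edges of G2, and |E(G1)| = |E(G2)| = 17, so φ is a bijection on edges as well as vertices. Hence G1 ≅ G2.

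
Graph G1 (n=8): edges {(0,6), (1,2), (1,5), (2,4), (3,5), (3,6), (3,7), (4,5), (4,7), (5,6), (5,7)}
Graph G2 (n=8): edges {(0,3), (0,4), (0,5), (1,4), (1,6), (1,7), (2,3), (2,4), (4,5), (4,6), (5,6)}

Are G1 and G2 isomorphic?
Yes, isomorphic

The graphs are isomorphic.
One valid mapping φ: V(G1) → V(G2): 0→7, 1→2, 2→3, 3→6, 4→0, 5→4, 6→1, 7→5

Verify φ preserves adjacency — for each edge of G1, its image is an edge of G2:
  (0,6) → (φ(0),φ(6)) = (1,7) ∈ E(G2) ✓
  (1,2) → (φ(1),φ(2)) = (2,3) ∈ E(G2) ✓
  (1,5) → (φ(1),φ(5)) = (2,4) ∈ E(G2) ✓
  (2,4) → (φ(2),φ(4)) = (0,3) ∈ E(G2) ✓
  (3,5) → (φ(3),φ(5)) = (4,6) ∈ E(G2) ✓
  (3,6) → (φ(3),φ(6)) = (1,6) ∈ E(G2) ✓
  (3,7) → (φ(3),φ(7)) = (5,6) ∈ E(G2) ✓
  (4,5) → (φ(4),φ(5)) = (0,4) ∈ E(G2) ✓
  (4,7) → (φ(4),φ(7)) = (0,5) ∈ E(G2) ✓
  (5,6) → (φ(5),φ(6)) = (1,4) ∈ E(G2) ✓
  (5,7) → (φ(5),φ(7)) = (4,5) ∈ E(G2) ✓
All 11 edges of G1 map to edges of G2, and |E(G1)| = |E(G2)| = 11, so φ is a bijection on edges as well as vertices. Hence G1 ≅ G2.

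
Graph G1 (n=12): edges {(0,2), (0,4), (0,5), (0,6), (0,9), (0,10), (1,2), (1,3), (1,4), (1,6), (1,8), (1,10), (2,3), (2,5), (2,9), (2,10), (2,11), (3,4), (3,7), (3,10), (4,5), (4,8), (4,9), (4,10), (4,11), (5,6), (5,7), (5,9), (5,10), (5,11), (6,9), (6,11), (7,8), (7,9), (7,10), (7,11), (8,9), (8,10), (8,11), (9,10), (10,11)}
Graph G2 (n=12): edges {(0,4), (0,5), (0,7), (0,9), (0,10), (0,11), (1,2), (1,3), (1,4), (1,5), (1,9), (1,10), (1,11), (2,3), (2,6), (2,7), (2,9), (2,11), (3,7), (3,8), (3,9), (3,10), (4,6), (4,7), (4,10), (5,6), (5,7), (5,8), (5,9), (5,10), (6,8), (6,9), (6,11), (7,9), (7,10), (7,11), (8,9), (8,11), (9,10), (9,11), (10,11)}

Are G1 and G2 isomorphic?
Yes, isomorphic

The graphs are isomorphic.
One valid mapping φ: V(G1) → V(G2): 0→0, 1→6, 2→5, 3→8, 4→11, 5→10, 6→4, 7→3, 8→2, 9→7, 10→9, 11→1

Verify φ preserves adjacency — for each edge of G1, its image is an edge of G2:
  (0,2) → (φ(0),φ(2)) = (0,5) ∈ E(G2) ✓
  (0,4) → (φ(0),φ(4)) = (0,11) ∈ E(G2) ✓
  (0,5) → (φ(0),φ(5)) = (0,10) ∈ E(G2) ✓
  (0,6) → (φ(0),φ(6)) = (0,4) ∈ E(G2) ✓
  (0,9) → (φ(0),φ(9)) = (0,7) ∈ E(G2) ✓
  (0,10) → (φ(0),φ(10)) = (0,9) ∈ E(G2) ✓
  (1,2) → (φ(1),φ(2)) = (5,6) ∈ E(G2) ✓
  (1,3) → (φ(1),φ(3)) = (6,8) ∈ E(G2) ✓
  (1,4) → (φ(1),φ(4)) = (6,11) ∈ E(G2) ✓
  (1,6) → (φ(1),φ(6)) = (4,6) ∈ E(G2) ✓
  (1,8) → (φ(1),φ(8)) = (2,6) ∈ E(G2) ✓
  (1,10) → (φ(1),φ(10)) = (6,9) ∈ E(G2) ✓
  (2,3) → (φ(2),φ(3)) = (5,8) ∈ E(G2) ✓
  (2,5) → (φ(2),φ(5)) = (5,10) ∈ E(G2) ✓
  (2,9) → (φ(2),φ(9)) = (5,7) ∈ E(G2) ✓
  (2,10) → (φ(2),φ(10)) = (5,9) ∈ E(G2) ✓
  (2,11) → (φ(2),φ(11)) = (1,5) ∈ E(G2) ✓
  (3,4) → (φ(3),φ(4)) = (8,11) ∈ E(G2) ✓
  (3,7) → (φ(3),φ(7)) = (3,8) ∈ E(G2) ✓
  (3,10) → (φ(3),φ(10)) = (8,9) ∈ E(G2) ✓
  (4,5) → (φ(4),φ(5)) = (10,11) ∈ E(G2) ✓
  (4,8) → (φ(4),φ(8)) = (2,11) ∈ E(G2) ✓
  (4,9) → (φ(4),φ(9)) = (7,11) ∈ E(G2) ✓
  (4,10) → (φ(4),φ(10)) = (9,11) ∈ E(G2) ✓
  (4,11) → (φ(4),φ(11)) = (1,11) ∈ E(G2) ✓
  (5,6) → (φ(5),φ(6)) = (4,10) ∈ E(G2) ✓
  (5,7) → (φ(5),φ(7)) = (3,10) ∈ E(G2) ✓
  (5,9) → (φ(5),φ(9)) = (7,10) ∈ E(G2) ✓
  (5,10) → (φ(5),φ(10)) = (9,10) ∈ E(G2) ✓
  (5,11) → (φ(5),φ(11)) = (1,10) ∈ E(G2) ✓
  (6,9) → (φ(6),φ(9)) = (4,7) ∈ E(G2) ✓
  (6,11) → (φ(6),φ(11)) = (1,4) ∈ E(G2) ✓
  (7,8) → (φ(7),φ(8)) = (2,3) ∈ E(G2) ✓
  (7,9) → (φ(7),φ(9)) = (3,7) ∈ E(G2) ✓
  (7,10) → (φ(7),φ(10)) = (3,9) ∈ E(G2) ✓
  (7,11) → (φ(7),φ(11)) = (1,3) ∈ E(G2) ✓
  (8,9) → (φ(8),φ(9)) = (2,7) ∈ E(G2) ✓
  (8,10) → (φ(8),φ(10)) = (2,9) ∈ E(G2) ✓
  (8,11) → (φ(8),φ(11)) = (1,2) ∈ E(G2) ✓
  (9,10) → (φ(9),φ(10)) = (7,9) ∈ E(G2) ✓
  (10,11) → (φ(10),φ(11)) = (1,9) ∈ E(G2) ✓
All 41 edges of G1 map to edges of G2, and |E(G1)| = |E(G2)| = 41, so φ is a bijection on edges as well as vertices. Hence G1 ≅ G2.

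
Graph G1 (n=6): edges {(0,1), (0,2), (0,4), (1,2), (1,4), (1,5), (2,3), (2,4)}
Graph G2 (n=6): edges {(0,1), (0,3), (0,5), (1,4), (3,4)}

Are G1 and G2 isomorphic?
No, not isomorphic

The graphs are NOT isomorphic.

Connected components of G1: 1 component(s) with vertex sets [[0, 1, 2, 3, 4, 5]], sizes [6].
Connected components of G2: 2 component(s) with vertex sets [[2], [0, 1, 3, 4, 5]], sizes [1, 5].
The number of connected components (and the multiset of component sizes) is an isomorphism invariant — an isomorphism maps each component of G1 bijectively onto a component of G2. Since G1 has 1 component(s) and G2 has 2, they cannot be isomorphic.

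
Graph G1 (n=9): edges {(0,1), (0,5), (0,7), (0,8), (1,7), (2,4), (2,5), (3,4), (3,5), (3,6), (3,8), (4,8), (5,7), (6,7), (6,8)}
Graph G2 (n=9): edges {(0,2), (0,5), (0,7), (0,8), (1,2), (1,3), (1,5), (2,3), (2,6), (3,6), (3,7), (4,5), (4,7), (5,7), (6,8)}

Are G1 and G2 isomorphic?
Yes, isomorphic

The graphs are isomorphic.
One valid mapping φ: V(G1) → V(G2): 0→7, 1→4, 2→8, 3→2, 4→6, 5→0, 6→1, 7→5, 8→3

Verify φ preserves adjacency — for each edge of G1, its image is an edge of G2:
  (0,1) → (φ(0),φ(1)) = (4,7) ∈ E(G2) ✓
  (0,5) → (φ(0),φ(5)) = (0,7) ∈ E(G2) ✓
  (0,7) → (φ(0),φ(7)) = (5,7) ∈ E(G2) ✓
  (0,8) → (φ(0),φ(8)) = (3,7) ∈ E(G2) ✓
  (1,7) → (φ(1),φ(7)) = (4,5) ∈ E(G2) ✓
  (2,4) → (φ(2),φ(4)) = (6,8) ∈ E(G2) ✓
  (2,5) → (φ(2),φ(5)) = (0,8) ∈ E(G2) ✓
  (3,4) → (φ(3),φ(4)) = (2,6) ∈ E(G2) ✓
  (3,5) → (φ(3),φ(5)) = (0,2) ∈ E(G2) ✓
  (3,6) → (φ(3),φ(6)) = (1,2) ∈ E(G2) ✓
  (3,8) → (φ(3),φ(8)) = (2,3) ∈ E(G2) ✓
  (4,8) → (φ(4),φ(8)) = (3,6) ∈ E(G2) ✓
  (5,7) → (φ(5),φ(7)) = (0,5) ∈ E(G2) ✓
  (6,7) → (φ(6),φ(7)) = (1,5) ∈ E(G2) ✓
  (6,8) → (φ(6),φ(8)) = (1,3) ∈ E(G2) ✓
All 15 edges of G1 map to edges of G2, and |E(G1)| = |E(G2)| = 15, so φ is a bijection on edges as well as vertices. Hence G1 ≅ G2.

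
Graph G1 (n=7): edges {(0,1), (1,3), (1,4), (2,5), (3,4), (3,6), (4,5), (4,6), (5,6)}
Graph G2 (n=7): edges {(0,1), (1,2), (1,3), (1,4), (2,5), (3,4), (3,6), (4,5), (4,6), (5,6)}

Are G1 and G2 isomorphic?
No, not isomorphic

The graphs are NOT isomorphic.

Counting edges: G1 has 9 edge(s); G2 has 10 edge(s).
Edge count is an isomorphism invariant (a bijection on vertices induces a bijection on edges), so differing edge counts rule out isomorphism.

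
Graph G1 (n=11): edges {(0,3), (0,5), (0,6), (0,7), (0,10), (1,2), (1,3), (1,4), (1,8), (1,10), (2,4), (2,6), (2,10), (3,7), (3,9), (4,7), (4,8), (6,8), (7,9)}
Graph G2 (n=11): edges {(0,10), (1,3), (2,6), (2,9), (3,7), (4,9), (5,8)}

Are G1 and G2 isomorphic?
No, not isomorphic

The graphs are NOT isomorphic.

Connected components of G1: 1 component(s) with vertex sets [[0, 1, 2, 3, 4, 5, 6, 7, 8, 9, 10]], sizes [11].
Connected components of G2: 4 component(s) with vertex sets [[0, 10], [5, 8], [1, 3, 7], [2, 4, 6, 9]], sizes [2, 2, 3, 4].
The number of connected components (and the multiset of component sizes) is an isomorphism invariant — an isomorphism maps each component of G1 bijectively onto a component of G2. Since G1 has 1 component(s) and G2 has 4, they cannot be isomorphic.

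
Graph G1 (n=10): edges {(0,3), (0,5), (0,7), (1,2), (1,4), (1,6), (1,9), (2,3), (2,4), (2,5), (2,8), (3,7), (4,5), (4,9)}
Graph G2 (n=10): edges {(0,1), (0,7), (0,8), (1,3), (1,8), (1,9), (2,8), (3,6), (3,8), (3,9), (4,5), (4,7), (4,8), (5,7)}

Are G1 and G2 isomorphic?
Yes, isomorphic

The graphs are isomorphic.
One valid mapping φ: V(G1) → V(G2): 0→7, 1→3, 2→8, 3→4, 4→1, 5→0, 6→6, 7→5, 8→2, 9→9

Verify φ preserves adjacency — for each edge of G1, its image is an edge of G2:
  (0,3) → (φ(0),φ(3)) = (4,7) ∈ E(G2) ✓
  (0,5) → (φ(0),φ(5)) = (0,7) ∈ E(G2) ✓
  (0,7) → (φ(0),φ(7)) = (5,7) ∈ E(G2) ✓
  (1,2) → (φ(1),φ(2)) = (3,8) ∈ E(G2) ✓
  (1,4) → (φ(1),φ(4)) = (1,3) ∈ E(G2) ✓
  (1,6) → (φ(1),φ(6)) = (3,6) ∈ E(G2) ✓
  (1,9) → (φ(1),φ(9)) = (3,9) ∈ E(G2) ✓
  (2,3) → (φ(2),φ(3)) = (4,8) ∈ E(G2) ✓
  (2,4) → (φ(2),φ(4)) = (1,8) ∈ E(G2) ✓
  (2,5) → (φ(2),φ(5)) = (0,8) ∈ E(G2) ✓
  (2,8) → (φ(2),φ(8)) = (2,8) ∈ E(G2) ✓
  (3,7) → (φ(3),φ(7)) = (4,5) ∈ E(G2) ✓
  (4,5) → (φ(4),φ(5)) = (0,1) ∈ E(G2) ✓
  (4,9) → (φ(4),φ(9)) = (1,9) ∈ E(G2) ✓
All 14 edges of G1 map to edges of G2, and |E(G1)| = |E(G2)| = 14, so φ is a bijection on edges as well as vertices. Hence G1 ≅ G2.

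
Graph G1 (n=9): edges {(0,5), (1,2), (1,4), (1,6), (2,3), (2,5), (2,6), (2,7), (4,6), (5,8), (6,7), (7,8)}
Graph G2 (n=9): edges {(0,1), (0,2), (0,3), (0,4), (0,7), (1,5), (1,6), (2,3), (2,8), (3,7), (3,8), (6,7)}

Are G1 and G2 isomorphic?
Yes, isomorphic

The graphs are isomorphic.
One valid mapping φ: V(G1) → V(G2): 0→5, 1→2, 2→0, 3→4, 4→8, 5→1, 6→3, 7→7, 8→6

Verify φ preserves adjacency — for each edge of G1, its image is an edge of G2:
  (0,5) → (φ(0),φ(5)) = (1,5) ∈ E(G2) ✓
  (1,2) → (φ(1),φ(2)) = (0,2) ∈ E(G2) ✓
  (1,4) → (φ(1),φ(4)) = (2,8) ∈ E(G2) ✓
  (1,6) → (φ(1),φ(6)) = (2,3) ∈ E(G2) ✓
  (2,3) → (φ(2),φ(3)) = (0,4) ∈ E(G2) ✓
  (2,5) → (φ(2),φ(5)) = (0,1) ∈ E(G2) ✓
  (2,6) → (φ(2),φ(6)) = (0,3) ∈ E(G2) ✓
  (2,7) → (φ(2),φ(7)) = (0,7) ∈ E(G2) ✓
  (4,6) → (φ(4),φ(6)) = (3,8) ∈ E(G2) ✓
  (5,8) → (φ(5),φ(8)) = (1,6) ∈ E(G2) ✓
  (6,7) → (φ(6),φ(7)) = (3,7) ∈ E(G2) ✓
  (7,8) → (φ(7),φ(8)) = (6,7) ∈ E(G2) ✓
All 12 edges of G1 map to edges of G2, and |E(G1)| = |E(G2)| = 12, so φ is a bijection on edges as well as vertices. Hence G1 ≅ G2.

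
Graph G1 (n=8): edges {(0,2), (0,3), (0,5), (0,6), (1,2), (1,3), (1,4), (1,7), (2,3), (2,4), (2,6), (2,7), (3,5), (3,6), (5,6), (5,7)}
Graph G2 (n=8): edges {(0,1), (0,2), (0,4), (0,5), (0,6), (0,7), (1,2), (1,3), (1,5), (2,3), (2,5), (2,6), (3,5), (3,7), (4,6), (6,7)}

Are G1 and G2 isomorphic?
Yes, isomorphic

The graphs are isomorphic.
One valid mapping φ: V(G1) → V(G2): 0→5, 1→6, 2→0, 3→2, 4→4, 5→3, 6→1, 7→7

Verify φ preserves adjacency — for each edge of G1, its image is an edge of G2:
  (0,2) → (φ(0),φ(2)) = (0,5) ∈ E(G2) ✓
  (0,3) → (φ(0),φ(3)) = (2,5) ∈ E(G2) ✓
  (0,5) → (φ(0),φ(5)) = (3,5) ∈ E(G2) ✓
  (0,6) → (φ(0),φ(6)) = (1,5) ∈ E(G2) ✓
  (1,2) → (φ(1),φ(2)) = (0,6) ∈ E(G2) ✓
  (1,3) → (φ(1),φ(3)) = (2,6) ∈ E(G2) ✓
  (1,4) → (φ(1),φ(4)) = (4,6) ∈ E(G2) ✓
  (1,7) → (φ(1),φ(7)) = (6,7) ∈ E(G2) ✓
  (2,3) → (φ(2),φ(3)) = (0,2) ∈ E(G2) ✓
  (2,4) → (φ(2),φ(4)) = (0,4) ∈ E(G2) ✓
  (2,6) → (φ(2),φ(6)) = (0,1) ∈ E(G2) ✓
  (2,7) → (φ(2),φ(7)) = (0,7) ∈ E(G2) ✓
  (3,5) → (φ(3),φ(5)) = (2,3) ∈ E(G2) ✓
  (3,6) → (φ(3),φ(6)) = (1,2) ∈ E(G2) ✓
  (5,6) → (φ(5),φ(6)) = (1,3) ∈ E(G2) ✓
  (5,7) → (φ(5),φ(7)) = (3,7) ∈ E(G2) ✓
All 16 edges of G1 map to edges of G2, and |E(G1)| = |E(G2)| = 16, so φ is a bijection on edges as well as vertices. Hence G1 ≅ G2.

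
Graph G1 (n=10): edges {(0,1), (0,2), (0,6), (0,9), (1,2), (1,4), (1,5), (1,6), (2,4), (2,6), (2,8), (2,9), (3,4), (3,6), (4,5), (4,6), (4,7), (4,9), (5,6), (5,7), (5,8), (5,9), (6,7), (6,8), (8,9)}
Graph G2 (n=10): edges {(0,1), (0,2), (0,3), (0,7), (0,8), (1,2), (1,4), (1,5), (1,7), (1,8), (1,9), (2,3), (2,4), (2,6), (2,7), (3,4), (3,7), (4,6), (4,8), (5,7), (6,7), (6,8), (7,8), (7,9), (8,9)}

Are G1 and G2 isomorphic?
Yes, isomorphic

The graphs are isomorphic.
One valid mapping φ: V(G1) → V(G2): 0→3, 1→0, 2→2, 3→5, 4→1, 5→8, 6→7, 7→9, 8→6, 9→4

Verify φ preserves adjacency — for each edge of G1, its image is an edge of G2:
  (0,1) → (φ(0),φ(1)) = (0,3) ∈ E(G2) ✓
  (0,2) → (φ(0),φ(2)) = (2,3) ∈ E(G2) ✓
  (0,6) → (φ(0),φ(6)) = (3,7) ∈ E(G2) ✓
  (0,9) → (φ(0),φ(9)) = (3,4) ∈ E(G2) ✓
  (1,2) → (φ(1),φ(2)) = (0,2) ∈ E(G2) ✓
  (1,4) → (φ(1),φ(4)) = (0,1) ∈ E(G2) ✓
  (1,5) → (φ(1),φ(5)) = (0,8) ∈ E(G2) ✓
  (1,6) → (φ(1),φ(6)) = (0,7) ∈ E(G2) ✓
  (2,4) → (φ(2),φ(4)) = (1,2) ∈ E(G2) ✓
  (2,6) → (φ(2),φ(6)) = (2,7) ∈ E(G2) ✓
  (2,8) → (φ(2),φ(8)) = (2,6) ∈ E(G2) ✓
  (2,9) → (φ(2),φ(9)) = (2,4) ∈ E(G2) ✓
  (3,4) → (φ(3),φ(4)) = (1,5) ∈ E(G2) ✓
  (3,6) → (φ(3),φ(6)) = (5,7) ∈ E(G2) ✓
  (4,5) → (φ(4),φ(5)) = (1,8) ∈ E(G2) ✓
  (4,6) → (φ(4),φ(6)) = (1,7) ∈ E(G2) ✓
  (4,7) → (φ(4),φ(7)) = (1,9) ∈ E(G2) ✓
  (4,9) → (φ(4),φ(9)) = (1,4) ∈ E(G2) ✓
  (5,6) → (φ(5),φ(6)) = (7,8) ∈ E(G2) ✓
  (5,7) → (φ(5),φ(7)) = (8,9) ∈ E(G2) ✓
  (5,8) → (φ(5),φ(8)) = (6,8) ∈ E(G2) ✓
  (5,9) → (φ(5),φ(9)) = (4,8) ∈ E(G2) ✓
  (6,7) → (φ(6),φ(7)) = (7,9) ∈ E(G2) ✓
  (6,8) → (φ(6),φ(8)) = (6,7) ∈ E(G2) ✓
  (8,9) → (φ(8),φ(9)) = (4,6) ∈ E(G2) ✓
All 25 edges of G1 map to edges of G2, and |E(G1)| = |E(G2)| = 25, so φ is a bijection on edges as well as vertices. Hence G1 ≅ G2.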